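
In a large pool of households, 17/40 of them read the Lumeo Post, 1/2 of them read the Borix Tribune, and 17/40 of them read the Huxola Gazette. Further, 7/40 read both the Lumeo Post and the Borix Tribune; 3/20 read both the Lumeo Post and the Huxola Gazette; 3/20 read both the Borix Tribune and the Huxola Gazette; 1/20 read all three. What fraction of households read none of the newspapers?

By inclusion-exclusion,
P(≥1) = 17/40 + 1/2 + 17/40 − 7/40 − 3/20 − 3/20 + 1/20 = 37/40
P(none) = 1 − 37/40 = 3/40

3/40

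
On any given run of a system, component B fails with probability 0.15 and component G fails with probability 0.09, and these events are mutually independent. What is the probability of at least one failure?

0.2265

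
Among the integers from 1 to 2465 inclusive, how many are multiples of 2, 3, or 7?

Apply inclusion-exclusion:
floor(2465/2) + floor(2465/3) + floor(2465/7) − floor(2465/6) − floor(2465/14) − floor(2465/21) + floor(2465/42) = 1232 + 821 + 352 − 410 − 176 − 117 + 58 = 1760

1760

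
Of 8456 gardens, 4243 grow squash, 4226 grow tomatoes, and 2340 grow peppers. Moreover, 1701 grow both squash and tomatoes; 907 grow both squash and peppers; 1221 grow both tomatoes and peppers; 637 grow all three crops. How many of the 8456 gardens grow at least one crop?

7617

By inclusion-exclusion,
|at least one| = 4243 + 4226 + 2340 − 1701 − 907 − 1221 + 637 = 7617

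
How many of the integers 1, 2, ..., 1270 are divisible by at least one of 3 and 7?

544

Inclusion–exclusion gives
floor(1270/3) + floor(1270/7) − floor(1270/21) = 423 + 181 − 60 = 544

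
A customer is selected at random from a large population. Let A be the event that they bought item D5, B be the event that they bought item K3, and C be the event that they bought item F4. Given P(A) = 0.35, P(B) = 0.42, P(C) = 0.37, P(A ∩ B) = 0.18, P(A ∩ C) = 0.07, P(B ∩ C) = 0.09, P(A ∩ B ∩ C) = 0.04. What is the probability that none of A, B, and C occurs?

P(A ∪ B ∪ C) = 0.35 + 0.42 + 0.37 − 0.18 − 0.07 − 0.09 + 0.04 = 0.84
P(none) = 1 − 0.84 = 0.16

0.16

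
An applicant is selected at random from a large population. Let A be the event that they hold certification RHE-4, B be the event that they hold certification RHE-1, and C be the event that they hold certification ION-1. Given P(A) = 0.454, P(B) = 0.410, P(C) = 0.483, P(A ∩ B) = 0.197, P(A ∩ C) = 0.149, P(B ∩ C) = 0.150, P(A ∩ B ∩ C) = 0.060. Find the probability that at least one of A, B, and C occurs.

By inclusion–exclusion:
P(A ∪ B ∪ C) = 0.454 + 0.410 + 0.483 − 0.197 − 0.149 − 0.150 + 0.060 = 0.911

0.911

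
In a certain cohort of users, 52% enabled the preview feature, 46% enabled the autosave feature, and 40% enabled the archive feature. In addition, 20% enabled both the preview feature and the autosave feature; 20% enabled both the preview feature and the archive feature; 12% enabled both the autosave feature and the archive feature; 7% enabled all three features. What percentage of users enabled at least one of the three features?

93%

P(union) = 52 + 46 + 40 − 20 − 20 − 12 + 7 = 93%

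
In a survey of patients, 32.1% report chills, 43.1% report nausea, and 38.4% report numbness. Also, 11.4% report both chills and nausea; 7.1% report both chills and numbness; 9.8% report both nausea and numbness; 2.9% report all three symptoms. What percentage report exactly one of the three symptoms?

P(exactly one) = 32.1 + 43.1 + 38.4 − 2·11.4 − 2·7.1 − 2·9.8 + 3·2.9 = 65.7%

65.7%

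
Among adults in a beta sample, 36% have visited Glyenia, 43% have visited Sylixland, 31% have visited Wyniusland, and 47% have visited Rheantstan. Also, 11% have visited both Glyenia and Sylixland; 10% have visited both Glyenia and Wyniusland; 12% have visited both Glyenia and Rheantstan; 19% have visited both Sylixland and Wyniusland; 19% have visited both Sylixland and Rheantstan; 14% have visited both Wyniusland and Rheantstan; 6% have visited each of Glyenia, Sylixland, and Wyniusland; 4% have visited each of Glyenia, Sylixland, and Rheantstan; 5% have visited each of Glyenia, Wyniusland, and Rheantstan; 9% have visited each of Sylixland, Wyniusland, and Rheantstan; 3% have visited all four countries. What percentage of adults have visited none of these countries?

7%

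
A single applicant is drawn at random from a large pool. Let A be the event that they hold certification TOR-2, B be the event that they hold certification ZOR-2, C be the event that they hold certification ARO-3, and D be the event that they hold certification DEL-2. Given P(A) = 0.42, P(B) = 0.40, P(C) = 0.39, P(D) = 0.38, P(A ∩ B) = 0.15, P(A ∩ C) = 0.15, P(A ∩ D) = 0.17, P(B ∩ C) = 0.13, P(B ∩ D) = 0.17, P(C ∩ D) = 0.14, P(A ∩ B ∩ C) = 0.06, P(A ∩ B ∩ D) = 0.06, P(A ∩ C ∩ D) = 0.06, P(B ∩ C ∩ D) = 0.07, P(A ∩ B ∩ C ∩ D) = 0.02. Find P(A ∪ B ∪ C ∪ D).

P(A ∪ B ∪ C ∪ D) = 0.42 + 0.40 + 0.39 + 0.38 − 0.15 − 0.15 − 0.17 − 0.13 − 0.17 − 0.14 + 0.06 + 0.06 + 0.06 + 0.07 − 0.02 = 0.91

0.91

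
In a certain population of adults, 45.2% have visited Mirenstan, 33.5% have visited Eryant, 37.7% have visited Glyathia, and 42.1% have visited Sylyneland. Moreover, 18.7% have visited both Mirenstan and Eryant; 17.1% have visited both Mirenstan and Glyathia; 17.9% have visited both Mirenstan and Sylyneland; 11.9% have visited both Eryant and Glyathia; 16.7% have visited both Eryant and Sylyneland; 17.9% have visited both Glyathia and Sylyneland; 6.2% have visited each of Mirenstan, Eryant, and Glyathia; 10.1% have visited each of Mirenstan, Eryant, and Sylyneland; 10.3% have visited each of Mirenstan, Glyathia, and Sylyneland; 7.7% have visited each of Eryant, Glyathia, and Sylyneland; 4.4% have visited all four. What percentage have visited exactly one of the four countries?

Using the inclusion–exclusion count for exactly one event:
P(exactly one) = 45.2 + 33.5 + 37.7 + 42.1 − 2·18.7 − 2·17.1 − 2·17.9 − 2·11.9 − 2·16.7 − 2·17.9 + 3·6.2 + 3·10.1 + 3·10.3 + 3·7.7 − 4·4.4 = 43.4%

43.4%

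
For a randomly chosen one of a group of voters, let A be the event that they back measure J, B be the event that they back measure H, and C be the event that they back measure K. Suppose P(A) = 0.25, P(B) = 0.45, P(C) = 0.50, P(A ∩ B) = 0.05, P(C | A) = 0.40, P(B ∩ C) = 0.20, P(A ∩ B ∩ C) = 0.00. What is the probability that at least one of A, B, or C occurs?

0.85

P(A ∩ C) = P(A)·P(C|A) = 0.25 × 0.40 = 0.10
By inclusion–exclusion:
P(A ∪ B ∪ C) = 0.25 + 0.45 + 0.50 − 0.05 − 0.10 − 0.20 + 0.00 = 0.85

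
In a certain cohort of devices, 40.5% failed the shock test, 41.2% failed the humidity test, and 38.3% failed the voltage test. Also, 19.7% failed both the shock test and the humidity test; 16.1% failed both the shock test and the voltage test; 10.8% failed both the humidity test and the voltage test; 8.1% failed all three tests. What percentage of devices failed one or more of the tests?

81.5%

Apply inclusion-exclusion:
P(≥1) = 40.5 + 41.2 + 38.3 − 19.7 − 16.1 − 10.8 + 8.1 = 81.5%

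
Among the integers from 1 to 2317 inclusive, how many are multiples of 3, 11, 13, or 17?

1096

By inclusion–exclusion:
⌊2317/3⌋ + ⌊2317/11⌋ + ⌊2317/13⌋ + ⌊2317/17⌋ − ⌊2317/33⌋ − ⌊2317/39⌋ − ⌊2317/51⌋ − ⌊2317/143⌋ − ⌊2317/187⌋ − ⌊2317/221⌋ + ⌊2317/429⌋ + ⌊2317/561⌋ + ⌊2317/663⌋ + ⌊2317/2431⌋ − ⌊2317/7293⌋ = 772 + 210 + 178 + 136 − 70 − 59 − 45 − 16 − 12 − 10 + 5 + 4 + 3 + 0 − 0 = 1096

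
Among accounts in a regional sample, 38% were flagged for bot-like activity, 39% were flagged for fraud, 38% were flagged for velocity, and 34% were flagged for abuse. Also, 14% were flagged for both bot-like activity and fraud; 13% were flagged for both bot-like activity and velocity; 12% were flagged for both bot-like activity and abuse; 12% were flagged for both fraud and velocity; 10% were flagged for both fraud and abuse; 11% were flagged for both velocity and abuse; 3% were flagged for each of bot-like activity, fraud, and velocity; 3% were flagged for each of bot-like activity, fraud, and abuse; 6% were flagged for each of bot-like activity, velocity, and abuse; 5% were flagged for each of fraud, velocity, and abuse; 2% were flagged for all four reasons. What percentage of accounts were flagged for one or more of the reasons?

P(≥1) = 38 + 39 + 38 + 34 − 14 − 13 − 12 − 12 − 10 − 11 + 3 + 3 + 6 + 5 − 2 = 92%

92%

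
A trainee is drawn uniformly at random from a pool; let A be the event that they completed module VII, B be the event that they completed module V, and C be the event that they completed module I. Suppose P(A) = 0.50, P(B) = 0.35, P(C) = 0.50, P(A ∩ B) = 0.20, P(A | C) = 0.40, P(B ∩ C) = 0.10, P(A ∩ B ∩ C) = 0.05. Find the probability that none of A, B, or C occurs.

P(A ∩ C) = P(C)·P(A|C) = 0.50 × 0.40 = 0.20
By inclusion-exclusion,
P(A ∪ B ∪ C) = 0.50 + 0.35 + 0.50 − 0.20 − 0.20 − 0.10 + 0.05 = 0.90
P(none) = 1 − 0.90 = 0.10

0.10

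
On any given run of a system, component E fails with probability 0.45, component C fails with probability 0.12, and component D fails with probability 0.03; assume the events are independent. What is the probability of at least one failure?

0.53052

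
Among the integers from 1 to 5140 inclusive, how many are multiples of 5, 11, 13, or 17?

1893

Inclusion–exclusion gives
floor(5140/5) + floor(5140/11) + floor(5140/13) + floor(5140/17) − floor(5140/55) − floor(5140/65) − floor(5140/85) − floor(5140/143) − floor(5140/187) − floor(5140/221) + floor(5140/715) + floor(5140/935) + floor(5140/1105) + floor(5140/2431) − floor(5140/12155) = 1028 + 467 + 395 + 302 − 93 − 79 − 60 − 35 − 27 − 23 + 7 + 5 + 4 + 2 − 0 = 1893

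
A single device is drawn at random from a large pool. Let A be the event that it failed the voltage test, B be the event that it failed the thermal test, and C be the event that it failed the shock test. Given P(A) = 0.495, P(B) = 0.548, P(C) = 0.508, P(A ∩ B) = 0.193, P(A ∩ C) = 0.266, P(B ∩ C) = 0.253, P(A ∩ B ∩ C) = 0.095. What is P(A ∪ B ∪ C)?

0.934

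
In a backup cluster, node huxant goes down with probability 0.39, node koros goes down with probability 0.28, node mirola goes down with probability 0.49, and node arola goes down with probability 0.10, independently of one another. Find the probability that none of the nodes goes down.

0.2015928

P(none) = (1 − 0.39) × (1 − 0.28) × (1 − 0.49) × (1 − 0.10) = 0.61 × 0.72 × 0.51 × 0.90 = 0.2015928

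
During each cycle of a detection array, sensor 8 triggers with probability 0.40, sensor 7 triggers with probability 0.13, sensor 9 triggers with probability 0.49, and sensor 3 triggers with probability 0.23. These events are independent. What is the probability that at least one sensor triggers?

0.7950106

P(none) = (1 − 0.40) × (1 − 0.13) × (1 − 0.49) × (1 − 0.23) = 0.60 × 0.87 × 0.51 × 0.77 = 0.2049894
P(at least one) = 1 − 0.2049894 = 0.7950106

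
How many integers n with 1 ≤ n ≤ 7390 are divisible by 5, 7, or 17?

Using inclusion–exclusion:
1478 + 1055 + 434 − 211 − 86 − 62 + 12 = 2620

2620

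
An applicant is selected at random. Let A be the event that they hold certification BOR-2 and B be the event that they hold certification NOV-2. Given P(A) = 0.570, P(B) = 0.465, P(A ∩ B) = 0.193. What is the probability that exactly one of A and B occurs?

0.649

Using the inclusion–exclusion count for exactly one event:
P(exactly one) = 0.570 + 0.465 − 2·0.193 = 0.649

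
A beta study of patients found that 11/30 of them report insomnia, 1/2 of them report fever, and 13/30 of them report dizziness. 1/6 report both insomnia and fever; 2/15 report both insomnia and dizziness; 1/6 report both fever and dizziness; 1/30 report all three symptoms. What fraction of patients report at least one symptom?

13/15

P(≥1) = 11/30 + 1/2 + 13/30 − 1/6 − 2/15 − 1/6 + 1/30 = 13/15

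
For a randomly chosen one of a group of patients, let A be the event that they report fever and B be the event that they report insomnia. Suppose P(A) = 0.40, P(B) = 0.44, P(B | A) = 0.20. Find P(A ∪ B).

0.76

P(A ∩ B) = P(A)·P(B|A) = 0.40 × 0.20 = 0.08
Apply inclusion-exclusion:
P(A ∪ B) = 0.40 + 0.44 − 0.08 = 0.76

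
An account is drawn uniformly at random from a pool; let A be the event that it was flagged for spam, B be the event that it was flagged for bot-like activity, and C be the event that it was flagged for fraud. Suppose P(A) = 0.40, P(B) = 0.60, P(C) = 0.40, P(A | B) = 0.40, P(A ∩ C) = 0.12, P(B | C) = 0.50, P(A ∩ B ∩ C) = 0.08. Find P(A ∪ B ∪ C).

P(A ∩ B) = P(B)·P(A|B) = 0.60 × 0.40 = 0.24
P(B ∩ C) = P(C)·P(B|C) = 0.40 × 0.50 = 0.20
P(A ∪ B ∪ C) = 0.40 + 0.60 + 0.40 − 0.24 − 0.12 − 0.20 + 0.08 = 0.92

0.92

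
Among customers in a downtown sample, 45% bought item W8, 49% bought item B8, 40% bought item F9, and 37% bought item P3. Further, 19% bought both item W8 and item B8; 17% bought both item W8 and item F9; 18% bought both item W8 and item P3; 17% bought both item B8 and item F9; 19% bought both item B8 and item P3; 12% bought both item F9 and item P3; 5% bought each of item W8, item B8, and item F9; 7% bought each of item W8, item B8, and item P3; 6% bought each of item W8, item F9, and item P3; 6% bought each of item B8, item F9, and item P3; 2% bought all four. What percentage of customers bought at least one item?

Apply inclusion-exclusion:
P(union) = 45 + 49 + 40 + 37 − 19 − 17 − 18 − 17 − 19 − 12 + 5 + 7 + 6 + 6 − 2 = 91%

91%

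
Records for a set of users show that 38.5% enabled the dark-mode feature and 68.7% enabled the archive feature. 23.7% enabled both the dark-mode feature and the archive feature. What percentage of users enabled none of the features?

By inclusion-exclusion,
P(at least one) = 38.5 + 68.7 − 23.7 = 83.5%
P(none) = 100% − 83.5% = 16.5%

16.5%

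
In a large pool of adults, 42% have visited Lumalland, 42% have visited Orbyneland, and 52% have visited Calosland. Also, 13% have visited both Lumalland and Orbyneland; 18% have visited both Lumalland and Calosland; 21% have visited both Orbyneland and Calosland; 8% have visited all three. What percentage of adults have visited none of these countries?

8%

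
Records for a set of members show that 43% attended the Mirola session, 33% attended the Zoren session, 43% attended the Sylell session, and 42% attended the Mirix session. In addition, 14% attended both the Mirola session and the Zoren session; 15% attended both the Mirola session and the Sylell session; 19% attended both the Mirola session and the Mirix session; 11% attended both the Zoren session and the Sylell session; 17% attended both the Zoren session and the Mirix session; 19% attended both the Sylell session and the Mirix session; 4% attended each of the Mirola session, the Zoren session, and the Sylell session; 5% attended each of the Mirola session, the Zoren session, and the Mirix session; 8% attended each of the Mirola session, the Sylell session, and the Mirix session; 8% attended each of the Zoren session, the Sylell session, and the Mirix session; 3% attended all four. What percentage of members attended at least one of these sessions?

88%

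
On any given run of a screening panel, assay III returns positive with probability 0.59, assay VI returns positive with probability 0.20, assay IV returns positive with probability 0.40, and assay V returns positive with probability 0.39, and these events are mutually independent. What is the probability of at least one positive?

0.879952

P(none) = (1 − 0.59) × (1 − 0.20) × (1 − 0.40) × (1 − 0.39) = 0.41 × 0.80 × 0.60 × 0.61 = 0.120048
P(at least one) = 1 − 0.120048 = 0.879952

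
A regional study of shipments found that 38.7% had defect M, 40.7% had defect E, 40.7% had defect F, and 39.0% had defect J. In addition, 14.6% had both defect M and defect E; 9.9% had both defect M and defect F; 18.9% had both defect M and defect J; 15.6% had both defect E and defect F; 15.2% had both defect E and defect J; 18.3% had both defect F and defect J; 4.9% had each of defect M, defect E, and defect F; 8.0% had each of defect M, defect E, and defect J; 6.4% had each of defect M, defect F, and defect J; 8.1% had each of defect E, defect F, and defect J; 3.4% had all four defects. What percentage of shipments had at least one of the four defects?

Inclusion–exclusion gives
P(at least one) = 38.7 + 40.7 + 40.7 + 39.0 − 14.6 − 9.9 − 18.9 − 15.6 − 15.2 − 18.3 + 4.9 + 8.0 + 6.4 + 8.1 − 3.4 = 90.6%

90.6%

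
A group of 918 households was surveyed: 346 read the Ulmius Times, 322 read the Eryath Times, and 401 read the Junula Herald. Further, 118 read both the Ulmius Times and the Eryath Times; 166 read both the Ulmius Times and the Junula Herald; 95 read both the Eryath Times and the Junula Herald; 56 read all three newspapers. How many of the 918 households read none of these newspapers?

172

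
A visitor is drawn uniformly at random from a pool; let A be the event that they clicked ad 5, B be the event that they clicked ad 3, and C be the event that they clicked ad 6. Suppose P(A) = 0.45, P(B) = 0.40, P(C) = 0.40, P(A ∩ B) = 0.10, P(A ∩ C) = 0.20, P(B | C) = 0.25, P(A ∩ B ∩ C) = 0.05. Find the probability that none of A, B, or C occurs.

P(B ∩ C) = P(C)·P(B|C) = 0.40 × 0.25 = 0.10
P(A ∪ B ∪ C) = 0.45 + 0.40 + 0.40 − 0.10 − 0.20 − 0.10 + 0.05 = 0.90
P(none) = 1 − 0.90 = 0.10

0.10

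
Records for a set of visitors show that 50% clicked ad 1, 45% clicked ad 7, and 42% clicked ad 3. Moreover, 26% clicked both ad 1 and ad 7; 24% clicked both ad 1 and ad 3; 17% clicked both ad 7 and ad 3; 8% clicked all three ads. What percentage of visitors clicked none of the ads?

22%

P(≥1) = 50 + 45 + 42 − 26 − 24 − 17 + 8 = 78%
P(none) = 100% − 78% = 22%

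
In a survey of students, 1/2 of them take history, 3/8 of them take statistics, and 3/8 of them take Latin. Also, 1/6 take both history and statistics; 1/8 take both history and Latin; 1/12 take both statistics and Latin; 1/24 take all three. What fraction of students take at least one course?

11/12

Inclusion–exclusion gives
P(≥1) = 1/2 + 3/8 + 3/8 − 1/6 − 1/8 − 1/12 + 1/24 = 11/12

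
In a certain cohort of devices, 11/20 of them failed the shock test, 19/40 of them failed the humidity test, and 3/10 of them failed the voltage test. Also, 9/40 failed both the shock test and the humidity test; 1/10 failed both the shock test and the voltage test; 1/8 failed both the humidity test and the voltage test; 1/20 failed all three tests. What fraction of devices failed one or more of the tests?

37/40

Inclusion–exclusion gives
P(≥1) = 11/20 + 19/40 + 3/10 − 9/40 − 1/10 − 1/8 + 1/20 = 37/40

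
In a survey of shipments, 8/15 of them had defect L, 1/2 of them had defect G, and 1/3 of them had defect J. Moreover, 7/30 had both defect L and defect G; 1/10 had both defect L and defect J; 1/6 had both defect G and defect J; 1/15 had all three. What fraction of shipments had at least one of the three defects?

Using inclusion–exclusion:
P(≥1) = 8/15 + 1/2 + 1/3 − 7/30 − 1/10 − 1/6 + 1/15 = 14/15

14/15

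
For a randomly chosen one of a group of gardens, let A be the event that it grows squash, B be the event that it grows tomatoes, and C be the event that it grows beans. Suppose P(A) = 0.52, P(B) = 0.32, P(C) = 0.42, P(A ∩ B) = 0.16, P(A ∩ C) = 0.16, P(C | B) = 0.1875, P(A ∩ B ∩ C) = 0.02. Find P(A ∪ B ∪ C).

P(B ∩ C) = P(B)·P(C|B) = 0.32 × 0.1875 = 0.06
Using inclusion–exclusion:
P(A ∪ B ∪ C) = 0.52 + 0.32 + 0.42 − 0.16 − 0.16 − 0.06 + 0.02 = 0.90

0.90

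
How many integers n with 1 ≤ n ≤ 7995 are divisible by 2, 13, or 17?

4522

Inclusion–exclusion gives
⌊7995/2⌋ + ⌊7995/13⌋ + ⌊7995/17⌋ − ⌊7995/26⌋ − ⌊7995/34⌋ − ⌊7995/221⌋ + ⌊7995/442⌋ = 3997 + 615 + 470 − 307 − 235 − 36 + 18 = 4522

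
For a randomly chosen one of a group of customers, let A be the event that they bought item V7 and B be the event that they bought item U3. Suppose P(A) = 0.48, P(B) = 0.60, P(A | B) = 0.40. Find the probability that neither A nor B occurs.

P(A ∩ B) = P(B)·P(A|B) = 0.60 × 0.40 = 0.24
Apply inclusion-exclusion:
P(A ∪ B) = 0.48 + 0.60 − 0.24 = 0.84
P(none) = 1 − 0.84 = 0.16

0.16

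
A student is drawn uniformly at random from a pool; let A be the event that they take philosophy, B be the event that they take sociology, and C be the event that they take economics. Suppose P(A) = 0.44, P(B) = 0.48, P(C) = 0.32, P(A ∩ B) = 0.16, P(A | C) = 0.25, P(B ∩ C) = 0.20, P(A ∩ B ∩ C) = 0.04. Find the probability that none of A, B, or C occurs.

0.16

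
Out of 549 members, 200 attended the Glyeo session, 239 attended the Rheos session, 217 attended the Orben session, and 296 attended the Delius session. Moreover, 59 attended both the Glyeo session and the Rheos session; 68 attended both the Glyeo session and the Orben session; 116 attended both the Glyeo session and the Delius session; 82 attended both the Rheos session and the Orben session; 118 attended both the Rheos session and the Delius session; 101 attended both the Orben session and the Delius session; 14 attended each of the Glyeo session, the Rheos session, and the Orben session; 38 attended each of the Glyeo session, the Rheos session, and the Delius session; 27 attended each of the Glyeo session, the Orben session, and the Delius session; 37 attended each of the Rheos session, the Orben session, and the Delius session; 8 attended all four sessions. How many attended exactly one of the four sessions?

N(exactly one) = 200 + 239 + 217 + 296 − 2·59 − 2·68 − 2·116 − 2·82 − 2·118 − 2·101 + 3·14 + 3·38 + 3·27 + 3·37 − 4·8 = 180

180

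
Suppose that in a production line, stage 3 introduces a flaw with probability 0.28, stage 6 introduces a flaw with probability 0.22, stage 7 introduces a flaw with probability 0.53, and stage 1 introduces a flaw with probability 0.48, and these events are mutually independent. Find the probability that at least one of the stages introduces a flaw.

0.86274496

Since the events are independent, P(none) is the product of the individual non-occurrence probabilities.
P(none) = (1 − 0.28) × (1 − 0.22) × (1 − 0.53) × (1 − 0.48) = 0.72 × 0.78 × 0.47 × 0.52 = 0.13725504
P(at least one) = 1 − 0.13725504 = 0.86274496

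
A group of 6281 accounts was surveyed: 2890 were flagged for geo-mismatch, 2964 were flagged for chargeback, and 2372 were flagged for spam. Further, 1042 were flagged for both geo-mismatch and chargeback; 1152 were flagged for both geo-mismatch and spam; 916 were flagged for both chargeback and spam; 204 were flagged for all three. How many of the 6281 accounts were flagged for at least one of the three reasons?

By inclusion–exclusion:
|at least one| = 2890 + 2964 + 2372 − 1042 − 1152 − 916 + 204 = 5320

5320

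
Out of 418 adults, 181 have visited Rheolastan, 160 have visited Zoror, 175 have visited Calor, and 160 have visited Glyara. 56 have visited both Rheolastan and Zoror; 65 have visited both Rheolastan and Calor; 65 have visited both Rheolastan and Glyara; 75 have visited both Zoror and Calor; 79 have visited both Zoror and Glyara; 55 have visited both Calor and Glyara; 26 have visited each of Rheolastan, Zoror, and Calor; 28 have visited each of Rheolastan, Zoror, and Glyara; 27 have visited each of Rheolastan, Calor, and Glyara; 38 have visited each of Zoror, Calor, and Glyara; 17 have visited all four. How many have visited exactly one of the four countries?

Using the inclusion–exclusion count for exactly one event:
|exactly one| = 181 + 160 + 175 + 160 − 2·56 − 2·65 − 2·65 − 2·75 − 2·79 − 2·55 + 3·26 + 3·28 + 3·27 + 3·38 − 4·17 = 175

175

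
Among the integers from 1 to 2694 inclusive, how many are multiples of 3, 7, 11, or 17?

By inclusion-exclusion,
floor(2694/3) + floor(2694/7) + floor(2694/11) + floor(2694/17) − floor(2694/21) − floor(2694/33) − floor(2694/51) − floor(2694/77) − floor(2694/119) − floor(2694/187) + floor(2694/231) + floor(2694/357) + floor(2694/561) + floor(2694/1309) − floor(2694/3927) = 898 + 384 + 244 + 158 − 128 − 81 − 52 − 34 − 22 − 14 + 11 + 7 + 4 + 2 − 0 = 1377

1377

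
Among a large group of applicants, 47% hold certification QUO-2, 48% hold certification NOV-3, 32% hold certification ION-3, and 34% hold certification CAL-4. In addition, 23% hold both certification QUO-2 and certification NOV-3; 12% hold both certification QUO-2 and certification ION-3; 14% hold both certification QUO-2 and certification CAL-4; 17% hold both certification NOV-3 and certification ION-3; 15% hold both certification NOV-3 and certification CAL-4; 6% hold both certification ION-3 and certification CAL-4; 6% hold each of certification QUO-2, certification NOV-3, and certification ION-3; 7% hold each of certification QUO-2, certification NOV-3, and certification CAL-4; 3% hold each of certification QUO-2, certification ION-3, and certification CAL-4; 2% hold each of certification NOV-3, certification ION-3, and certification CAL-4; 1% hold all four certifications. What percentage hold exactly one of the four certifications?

By inclusion–exclusion (exactly-one form):
P(exactly one) = 47 + 48 + 32 + 34 − 2·23 − 2·12 − 2·14 − 2·17 − 2·15 − 2·6 + 3·6 + 3·7 + 3·3 + 3·2 − 4·1 = 37%

37%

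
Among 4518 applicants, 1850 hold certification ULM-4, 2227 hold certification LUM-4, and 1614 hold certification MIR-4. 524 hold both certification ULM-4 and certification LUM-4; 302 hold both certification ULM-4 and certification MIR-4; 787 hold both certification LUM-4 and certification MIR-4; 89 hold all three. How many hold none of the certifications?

351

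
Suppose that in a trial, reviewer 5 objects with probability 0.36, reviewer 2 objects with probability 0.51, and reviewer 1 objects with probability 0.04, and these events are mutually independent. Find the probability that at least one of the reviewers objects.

P(none) = (1 − 0.36) × (1 − 0.51) × (1 − 0.04) = 0.64 × 0.49 × 0.96 = 0.301056
P(at least one) = 1 − 0.301056 = 0.698944

0.698944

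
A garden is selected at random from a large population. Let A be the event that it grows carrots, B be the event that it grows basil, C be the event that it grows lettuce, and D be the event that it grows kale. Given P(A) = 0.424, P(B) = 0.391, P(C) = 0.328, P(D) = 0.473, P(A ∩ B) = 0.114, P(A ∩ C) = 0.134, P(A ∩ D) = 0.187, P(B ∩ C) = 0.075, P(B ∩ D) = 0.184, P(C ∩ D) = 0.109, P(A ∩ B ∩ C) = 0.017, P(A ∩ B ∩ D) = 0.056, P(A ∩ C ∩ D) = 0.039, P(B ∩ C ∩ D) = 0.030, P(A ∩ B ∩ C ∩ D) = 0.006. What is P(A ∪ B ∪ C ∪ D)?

0.949

Apply inclusion-exclusion:
P(A ∪ B ∪ C ∪ D) = 0.424 + 0.391 + 0.328 + 0.473 − 0.114 − 0.134 − 0.187 − 0.075 − 0.184 − 0.109 + 0.017 + 0.056 + 0.039 + 0.030 − 0.006 = 0.949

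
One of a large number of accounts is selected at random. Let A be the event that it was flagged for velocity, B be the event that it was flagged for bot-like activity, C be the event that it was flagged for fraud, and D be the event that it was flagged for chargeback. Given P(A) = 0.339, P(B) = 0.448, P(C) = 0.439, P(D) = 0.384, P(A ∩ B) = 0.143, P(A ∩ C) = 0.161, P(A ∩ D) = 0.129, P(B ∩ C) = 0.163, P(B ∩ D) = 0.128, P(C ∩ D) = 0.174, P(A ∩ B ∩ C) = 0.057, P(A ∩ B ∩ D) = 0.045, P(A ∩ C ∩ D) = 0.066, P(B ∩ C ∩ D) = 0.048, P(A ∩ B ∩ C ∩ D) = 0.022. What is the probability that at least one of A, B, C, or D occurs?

P(A ∪ B ∪ C ∪ D) = 0.339 + 0.448 + 0.439 + 0.384 − 0.143 − 0.161 − 0.129 − 0.163 − 0.128 − 0.174 + 0.057 + 0.045 + 0.066 + 0.048 − 0.022 = 0.906

0.906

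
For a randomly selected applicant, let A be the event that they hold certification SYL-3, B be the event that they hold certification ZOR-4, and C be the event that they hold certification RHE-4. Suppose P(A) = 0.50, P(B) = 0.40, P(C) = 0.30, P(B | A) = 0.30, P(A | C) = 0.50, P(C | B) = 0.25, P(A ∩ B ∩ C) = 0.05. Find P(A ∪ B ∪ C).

0.85

P(A ∩ B) = P(A)·P(B|A) = 0.50 × 0.30 = 0.15
P(A ∩ C) = P(C)·P(A|C) = 0.30 × 0.50 = 0.15
P(B ∩ C) = P(B)·P(C|B) = 0.40 × 0.25 = 0.10
P(A ∪ B ∪ C) = 0.50 + 0.40 + 0.30 − 0.15 − 0.15 − 0.10 + 0.05 = 0.85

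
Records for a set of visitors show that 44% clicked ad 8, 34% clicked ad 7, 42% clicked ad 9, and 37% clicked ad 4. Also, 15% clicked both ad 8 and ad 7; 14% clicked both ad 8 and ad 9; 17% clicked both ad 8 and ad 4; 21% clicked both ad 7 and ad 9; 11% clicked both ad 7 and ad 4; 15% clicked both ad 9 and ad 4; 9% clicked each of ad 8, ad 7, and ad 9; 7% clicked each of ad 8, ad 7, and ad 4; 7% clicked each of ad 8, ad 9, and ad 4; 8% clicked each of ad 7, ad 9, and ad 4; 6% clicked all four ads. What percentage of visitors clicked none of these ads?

11%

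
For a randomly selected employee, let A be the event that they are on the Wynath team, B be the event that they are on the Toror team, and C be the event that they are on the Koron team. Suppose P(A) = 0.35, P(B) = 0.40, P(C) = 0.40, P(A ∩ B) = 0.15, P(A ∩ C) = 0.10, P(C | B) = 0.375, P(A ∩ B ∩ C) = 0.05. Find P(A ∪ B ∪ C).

P(B ∩ C) = P(B)·P(C|B) = 0.40 × 0.375 = 0.15
By inclusion–exclusion:
P(A ∪ B ∪ C) = 0.35 + 0.40 + 0.40 − 0.15 − 0.10 − 0.15 + 0.05 = 0.80

0.80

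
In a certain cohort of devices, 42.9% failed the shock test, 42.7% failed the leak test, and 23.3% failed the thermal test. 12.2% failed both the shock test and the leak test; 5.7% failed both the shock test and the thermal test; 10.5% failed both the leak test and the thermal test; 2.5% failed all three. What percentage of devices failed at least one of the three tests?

83.0%

Inclusion–exclusion gives
P(union) = 42.9 + 42.7 + 23.3 − 12.2 − 5.7 − 10.5 + 2.5 = 83.0%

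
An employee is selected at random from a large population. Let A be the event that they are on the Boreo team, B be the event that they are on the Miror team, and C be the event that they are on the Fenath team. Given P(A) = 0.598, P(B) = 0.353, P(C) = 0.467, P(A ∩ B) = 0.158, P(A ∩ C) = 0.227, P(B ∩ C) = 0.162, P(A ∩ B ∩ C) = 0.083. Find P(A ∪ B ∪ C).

P(A ∪ B ∪ C) = 0.598 + 0.353 + 0.467 − 0.158 − 0.227 − 0.162 + 0.083 = 0.954

0.954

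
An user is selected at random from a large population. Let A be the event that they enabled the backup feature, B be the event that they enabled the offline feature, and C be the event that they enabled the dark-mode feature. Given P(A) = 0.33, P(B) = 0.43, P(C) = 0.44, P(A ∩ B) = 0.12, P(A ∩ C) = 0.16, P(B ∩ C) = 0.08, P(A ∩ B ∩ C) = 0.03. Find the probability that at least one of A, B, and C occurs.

Inclusion–exclusion gives
P(A ∪ B ∪ C) = 0.33 + 0.43 + 0.44 − 0.12 − 0.16 − 0.08 + 0.03 = 0.87

0.87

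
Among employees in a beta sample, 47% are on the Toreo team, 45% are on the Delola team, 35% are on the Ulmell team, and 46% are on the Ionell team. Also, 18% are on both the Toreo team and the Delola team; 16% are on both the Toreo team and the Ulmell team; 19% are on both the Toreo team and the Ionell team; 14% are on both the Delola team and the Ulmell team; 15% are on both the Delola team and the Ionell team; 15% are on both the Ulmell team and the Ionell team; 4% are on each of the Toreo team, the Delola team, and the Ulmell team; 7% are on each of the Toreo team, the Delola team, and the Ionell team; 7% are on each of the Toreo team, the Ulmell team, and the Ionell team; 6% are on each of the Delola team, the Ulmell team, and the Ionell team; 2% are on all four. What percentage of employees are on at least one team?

P(at least one) = 47 + 45 + 35 + 46 − 18 − 16 − 19 − 14 − 15 − 15 + 4 + 7 + 7 + 6 − 2 = 98%

98%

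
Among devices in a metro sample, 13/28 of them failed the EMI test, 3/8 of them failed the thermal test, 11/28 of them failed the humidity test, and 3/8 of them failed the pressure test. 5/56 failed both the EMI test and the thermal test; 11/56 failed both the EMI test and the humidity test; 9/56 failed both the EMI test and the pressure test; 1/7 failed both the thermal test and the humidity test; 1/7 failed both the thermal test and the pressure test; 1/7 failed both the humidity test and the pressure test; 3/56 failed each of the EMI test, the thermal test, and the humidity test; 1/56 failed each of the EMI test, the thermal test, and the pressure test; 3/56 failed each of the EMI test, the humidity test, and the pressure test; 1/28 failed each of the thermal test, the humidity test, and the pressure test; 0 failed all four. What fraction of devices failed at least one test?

25/28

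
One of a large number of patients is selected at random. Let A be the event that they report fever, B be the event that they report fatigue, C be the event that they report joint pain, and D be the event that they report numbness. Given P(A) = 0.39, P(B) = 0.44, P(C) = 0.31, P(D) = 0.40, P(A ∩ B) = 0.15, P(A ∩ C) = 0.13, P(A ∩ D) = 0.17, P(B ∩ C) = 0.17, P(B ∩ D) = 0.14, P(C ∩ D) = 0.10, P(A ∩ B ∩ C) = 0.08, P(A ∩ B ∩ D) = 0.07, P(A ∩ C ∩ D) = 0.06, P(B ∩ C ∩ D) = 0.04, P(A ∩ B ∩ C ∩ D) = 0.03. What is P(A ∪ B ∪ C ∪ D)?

Inclusion–exclusion gives
P(A ∪ B ∪ C ∪ D) = 0.39 + 0.44 + 0.31 + 0.40 − 0.15 − 0.13 − 0.17 − 0.17 − 0.14 − 0.10 + 0.08 + 0.07 + 0.06 + 0.04 − 0.03 = 0.90

0.90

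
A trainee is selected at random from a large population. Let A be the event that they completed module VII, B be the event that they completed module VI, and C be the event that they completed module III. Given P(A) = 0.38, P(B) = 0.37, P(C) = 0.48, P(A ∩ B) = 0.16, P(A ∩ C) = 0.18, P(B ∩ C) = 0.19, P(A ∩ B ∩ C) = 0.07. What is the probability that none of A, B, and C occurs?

0.23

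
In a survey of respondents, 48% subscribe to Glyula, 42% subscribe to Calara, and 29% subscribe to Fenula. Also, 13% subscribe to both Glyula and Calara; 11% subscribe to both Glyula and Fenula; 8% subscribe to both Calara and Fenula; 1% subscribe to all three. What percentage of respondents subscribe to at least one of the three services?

Inclusion–exclusion gives
P(union) = 48 + 42 + 29 − 13 − 11 − 8 + 1 = 88%

88%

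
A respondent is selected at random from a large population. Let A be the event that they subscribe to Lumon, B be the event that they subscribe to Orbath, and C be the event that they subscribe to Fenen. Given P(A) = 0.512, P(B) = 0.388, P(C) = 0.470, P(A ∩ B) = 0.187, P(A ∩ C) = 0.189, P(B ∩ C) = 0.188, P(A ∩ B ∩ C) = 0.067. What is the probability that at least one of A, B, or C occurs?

By inclusion–exclusion:
P(A ∪ B ∪ C) = 0.512 + 0.388 + 0.470 − 0.187 − 0.189 − 0.188 + 0.067 = 0.873

0.873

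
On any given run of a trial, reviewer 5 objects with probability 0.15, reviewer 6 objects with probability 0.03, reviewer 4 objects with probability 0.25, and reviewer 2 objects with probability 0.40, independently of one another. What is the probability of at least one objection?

P(none) = (1 − 0.15) × (1 − 0.03) × (1 − 0.25) × (1 − 0.40) = 0.85 × 0.97 × 0.75 × 0.60 = 0.371025
P(at least one) = 1 − 0.371025 = 0.628975

0.628975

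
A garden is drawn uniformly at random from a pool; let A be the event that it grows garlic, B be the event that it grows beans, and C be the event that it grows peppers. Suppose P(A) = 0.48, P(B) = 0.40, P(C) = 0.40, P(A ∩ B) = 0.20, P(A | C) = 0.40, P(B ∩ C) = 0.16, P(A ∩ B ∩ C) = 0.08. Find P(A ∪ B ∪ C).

0.84

P(A ∩ C) = P(C)·P(A|C) = 0.40 × 0.40 = 0.16
P(A ∪ B ∪ C) = 0.48 + 0.40 + 0.40 − 0.20 − 0.16 − 0.16 + 0.08 = 0.84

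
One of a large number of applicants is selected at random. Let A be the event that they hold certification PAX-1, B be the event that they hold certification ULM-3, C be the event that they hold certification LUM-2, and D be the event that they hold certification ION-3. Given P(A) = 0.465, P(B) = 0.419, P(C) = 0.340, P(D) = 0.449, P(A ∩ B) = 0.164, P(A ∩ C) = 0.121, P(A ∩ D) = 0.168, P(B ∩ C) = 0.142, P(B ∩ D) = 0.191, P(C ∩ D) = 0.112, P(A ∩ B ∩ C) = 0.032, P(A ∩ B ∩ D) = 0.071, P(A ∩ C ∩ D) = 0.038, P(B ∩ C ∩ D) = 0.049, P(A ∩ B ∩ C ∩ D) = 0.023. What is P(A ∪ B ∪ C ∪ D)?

0.942

Inclusion–exclusion gives
P(A ∪ B ∪ C ∪ D) = 0.465 + 0.419 + 0.340 + 0.449 − 0.164 − 0.121 − 0.168 − 0.142 − 0.191 − 0.112 + 0.032 + 0.071 + 0.038 + 0.049 − 0.023 = 0.942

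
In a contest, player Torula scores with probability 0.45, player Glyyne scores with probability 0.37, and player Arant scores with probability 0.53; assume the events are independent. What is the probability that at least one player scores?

0.837145

Independence gives P(none) = ∏(1 − pᵢ).
P(none) = (1 − 0.45) × (1 − 0.37) × (1 − 0.53) = 0.55 × 0.63 × 0.47 = 0.162855
P(at least one) = 1 − 0.162855 = 0.837145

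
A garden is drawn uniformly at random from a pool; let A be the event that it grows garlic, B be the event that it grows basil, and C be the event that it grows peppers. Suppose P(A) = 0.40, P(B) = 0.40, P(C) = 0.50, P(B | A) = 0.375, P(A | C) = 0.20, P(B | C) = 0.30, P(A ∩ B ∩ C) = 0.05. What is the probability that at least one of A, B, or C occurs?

P(A ∩ B) = P(A)·P(B|A) = 0.40 × 0.375 = 0.15
P(A ∩ C) = P(C)·P(A|C) = 0.50 × 0.20 = 0.10
P(B ∩ C) = P(C)·P(B|C) = 0.50 × 0.30 = 0.15
Inclusion–exclusion gives
P(A ∪ B ∪ C) = 0.40 + 0.40 + 0.50 − 0.15 − 0.10 − 0.15 + 0.05 = 0.95

0.95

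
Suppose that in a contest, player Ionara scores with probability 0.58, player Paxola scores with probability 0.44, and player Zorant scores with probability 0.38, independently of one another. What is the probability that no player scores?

P(none) = (1 − 0.58) × (1 − 0.44) × (1 − 0.38) = 0.42 × 0.56 × 0.62 = 0.145824

0.145824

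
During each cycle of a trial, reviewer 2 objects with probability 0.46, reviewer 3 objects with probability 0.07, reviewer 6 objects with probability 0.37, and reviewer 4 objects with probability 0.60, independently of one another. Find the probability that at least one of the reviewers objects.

0.8734456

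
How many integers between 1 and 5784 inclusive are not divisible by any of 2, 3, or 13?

1780

By inclusion–exclusion:
2892 + 1928 + 444 − 964 − 222 − 148 + 74 = 4004
5784 − 4004 = 1780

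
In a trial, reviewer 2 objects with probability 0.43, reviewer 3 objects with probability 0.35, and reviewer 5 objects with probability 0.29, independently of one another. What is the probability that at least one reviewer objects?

0.736945

P(none) = (1 − 0.43) × (1 − 0.35) × (1 − 0.29) = 0.57 × 0.65 × 0.71 = 0.263055
P(at least one) = 1 − 0.263055 = 0.736945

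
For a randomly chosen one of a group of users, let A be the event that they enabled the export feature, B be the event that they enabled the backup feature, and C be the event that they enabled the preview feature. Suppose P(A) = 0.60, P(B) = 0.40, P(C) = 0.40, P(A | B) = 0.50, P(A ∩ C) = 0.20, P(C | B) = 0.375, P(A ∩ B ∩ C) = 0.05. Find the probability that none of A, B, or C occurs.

0.10

P(A ∩ B) = P(B)·P(A|B) = 0.40 × 0.50 = 0.20
P(B ∩ C) = P(B)·P(C|B) = 0.40 × 0.375 = 0.15
By inclusion-exclusion,
P(A ∪ B ∪ C) = 0.60 + 0.40 + 0.40 − 0.20 − 0.20 − 0.15 + 0.05 = 0.90
P(none) = 1 − 0.90 = 0.10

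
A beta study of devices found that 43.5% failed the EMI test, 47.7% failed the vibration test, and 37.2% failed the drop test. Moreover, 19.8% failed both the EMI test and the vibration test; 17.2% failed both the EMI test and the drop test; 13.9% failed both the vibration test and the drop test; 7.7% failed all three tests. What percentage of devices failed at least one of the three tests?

Apply inclusion-exclusion:
P(≥1) = 43.5 + 47.7 + 37.2 − 19.8 − 17.2 − 13.9 + 7.7 = 85.2%

85.2%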